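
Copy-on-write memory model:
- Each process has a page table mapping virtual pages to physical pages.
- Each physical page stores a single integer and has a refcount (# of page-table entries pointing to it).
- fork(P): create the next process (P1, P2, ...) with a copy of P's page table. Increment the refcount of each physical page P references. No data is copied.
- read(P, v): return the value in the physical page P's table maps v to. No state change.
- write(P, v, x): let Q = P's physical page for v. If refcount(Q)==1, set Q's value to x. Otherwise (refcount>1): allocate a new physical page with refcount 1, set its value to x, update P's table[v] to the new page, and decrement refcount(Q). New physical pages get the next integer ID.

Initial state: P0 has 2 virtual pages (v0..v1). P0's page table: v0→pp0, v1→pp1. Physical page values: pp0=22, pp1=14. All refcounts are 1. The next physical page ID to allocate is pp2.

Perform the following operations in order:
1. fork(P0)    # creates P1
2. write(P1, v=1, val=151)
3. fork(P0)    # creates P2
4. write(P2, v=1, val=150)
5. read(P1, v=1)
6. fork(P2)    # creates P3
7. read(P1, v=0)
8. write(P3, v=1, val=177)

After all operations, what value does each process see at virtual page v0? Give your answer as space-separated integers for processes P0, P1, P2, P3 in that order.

Op 1: fork(P0) -> P1. 2 ppages; refcounts: pp0:2 pp1:2
Op 2: write(P1, v1, 151). refcount(pp1)=2>1 -> COPY to pp2. 3 ppages; refcounts: pp0:2 pp1:1 pp2:1
Op 3: fork(P0) -> P2. 3 ppages; refcounts: pp0:3 pp1:2 pp2:1
Op 4: write(P2, v1, 150). refcount(pp1)=2>1 -> COPY to pp3. 4 ppages; refcounts: pp0:3 pp1:1 pp2:1 pp3:1
Op 5: read(P1, v1) -> 151. No state change.
Op 6: fork(P2) -> P3. 4 ppages; refcounts: pp0:4 pp1:1 pp2:1 pp3:2
Op 7: read(P1, v0) -> 22. No state change.
Op 8: write(P3, v1, 177). refcount(pp3)=2>1 -> COPY to pp4. 5 ppages; refcounts: pp0:4 pp1:1 pp2:1 pp3:1 pp4:1
P0: v0 -> pp0 = 22
P1: v0 -> pp0 = 22
P2: v0 -> pp0 = 22
P3: v0 -> pp0 = 22

Answer: 22 22 22 22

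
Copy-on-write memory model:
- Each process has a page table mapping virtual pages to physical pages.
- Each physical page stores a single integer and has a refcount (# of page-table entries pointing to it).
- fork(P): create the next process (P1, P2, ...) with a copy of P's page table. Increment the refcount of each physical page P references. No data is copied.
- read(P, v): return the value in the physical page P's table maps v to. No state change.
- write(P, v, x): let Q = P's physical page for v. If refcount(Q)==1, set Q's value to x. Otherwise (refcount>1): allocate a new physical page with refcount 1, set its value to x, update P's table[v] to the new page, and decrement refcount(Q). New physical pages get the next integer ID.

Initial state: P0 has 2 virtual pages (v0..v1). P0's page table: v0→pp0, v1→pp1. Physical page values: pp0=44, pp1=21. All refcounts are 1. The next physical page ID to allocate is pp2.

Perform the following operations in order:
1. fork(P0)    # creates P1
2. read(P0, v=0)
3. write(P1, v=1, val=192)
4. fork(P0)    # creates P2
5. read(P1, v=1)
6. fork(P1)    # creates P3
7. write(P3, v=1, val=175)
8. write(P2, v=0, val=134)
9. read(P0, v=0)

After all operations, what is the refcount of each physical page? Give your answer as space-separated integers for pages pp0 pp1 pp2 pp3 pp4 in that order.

Op 1: fork(P0) -> P1. 2 ppages; refcounts: pp0:2 pp1:2
Op 2: read(P0, v0) -> 44. No state change.
Op 3: write(P1, v1, 192). refcount(pp1)=2>1 -> COPY to pp2. 3 ppages; refcounts: pp0:2 pp1:1 pp2:1
Op 4: fork(P0) -> P2. 3 ppages; refcounts: pp0:3 pp1:2 pp2:1
Op 5: read(P1, v1) -> 192. No state change.
Op 6: fork(P1) -> P3. 3 ppages; refcounts: pp0:4 pp1:2 pp2:2
Op 7: write(P3, v1, 175). refcount(pp2)=2>1 -> COPY to pp3. 4 ppages; refcounts: pp0:4 pp1:2 pp2:1 pp3:1
Op 8: write(P2, v0, 134). refcount(pp0)=4>1 -> COPY to pp4. 5 ppages; refcounts: pp0:3 pp1:2 pp2:1 pp3:1 pp4:1
Op 9: read(P0, v0) -> 44. No state change.

Answer: 3 2 1 1 1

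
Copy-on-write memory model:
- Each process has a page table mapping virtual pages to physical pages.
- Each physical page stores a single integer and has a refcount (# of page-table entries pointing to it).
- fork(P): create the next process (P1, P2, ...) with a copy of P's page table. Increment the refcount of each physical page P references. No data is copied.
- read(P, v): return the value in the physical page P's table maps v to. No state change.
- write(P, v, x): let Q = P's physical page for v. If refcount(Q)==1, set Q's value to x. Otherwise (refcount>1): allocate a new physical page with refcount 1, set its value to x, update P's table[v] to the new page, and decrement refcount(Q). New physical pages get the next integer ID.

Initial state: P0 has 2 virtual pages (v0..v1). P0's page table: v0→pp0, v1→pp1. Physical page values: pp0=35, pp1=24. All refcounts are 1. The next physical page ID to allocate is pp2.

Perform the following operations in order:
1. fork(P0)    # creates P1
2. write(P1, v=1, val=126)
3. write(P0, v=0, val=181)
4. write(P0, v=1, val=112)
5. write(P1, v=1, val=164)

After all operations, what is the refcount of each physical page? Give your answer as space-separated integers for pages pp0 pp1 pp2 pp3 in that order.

Op 1: fork(P0) -> P1. 2 ppages; refcounts: pp0:2 pp1:2
Op 2: write(P1, v1, 126). refcount(pp1)=2>1 -> COPY to pp2. 3 ppages; refcounts: pp0:2 pp1:1 pp2:1
Op 3: write(P0, v0, 181). refcount(pp0)=2>1 -> COPY to pp3. 4 ppages; refcounts: pp0:1 pp1:1 pp2:1 pp3:1
Op 4: write(P0, v1, 112). refcount(pp1)=1 -> write in place. 4 ppages; refcounts: pp0:1 pp1:1 pp2:1 pp3:1
Op 5: write(P1, v1, 164). refcount(pp2)=1 -> write in place. 4 ppages; refcounts: pp0:1 pp1:1 pp2:1 pp3:1

Answer: 1 1 1 1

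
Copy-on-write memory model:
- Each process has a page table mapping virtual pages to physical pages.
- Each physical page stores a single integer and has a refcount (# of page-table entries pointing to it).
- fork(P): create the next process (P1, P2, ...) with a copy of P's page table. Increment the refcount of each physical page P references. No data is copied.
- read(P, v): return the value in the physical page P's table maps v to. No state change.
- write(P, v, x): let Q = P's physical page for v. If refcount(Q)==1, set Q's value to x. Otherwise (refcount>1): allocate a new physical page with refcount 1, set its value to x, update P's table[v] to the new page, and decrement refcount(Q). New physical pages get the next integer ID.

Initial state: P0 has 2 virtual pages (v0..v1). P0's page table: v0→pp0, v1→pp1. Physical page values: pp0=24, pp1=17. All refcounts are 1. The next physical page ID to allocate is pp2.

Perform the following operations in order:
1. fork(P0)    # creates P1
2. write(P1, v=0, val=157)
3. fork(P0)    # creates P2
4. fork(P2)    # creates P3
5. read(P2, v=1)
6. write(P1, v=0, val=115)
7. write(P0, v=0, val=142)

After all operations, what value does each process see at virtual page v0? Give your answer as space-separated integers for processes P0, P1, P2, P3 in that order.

Op 1: fork(P0) -> P1. 2 ppages; refcounts: pp0:2 pp1:2
Op 2: write(P1, v0, 157). refcount(pp0)=2>1 -> COPY to pp2. 3 ppages; refcounts: pp0:1 pp1:2 pp2:1
Op 3: fork(P0) -> P2. 3 ppages; refcounts: pp0:2 pp1:3 pp2:1
Op 4: fork(P2) -> P3. 3 ppages; refcounts: pp0:3 pp1:4 pp2:1
Op 5: read(P2, v1) -> 17. No state change.
Op 6: write(P1, v0, 115). refcount(pp2)=1 -> write in place. 3 ppages; refcounts: pp0:3 pp1:4 pp2:1
Op 7: write(P0, v0, 142). refcount(pp0)=3>1 -> COPY to pp3. 4 ppages; refcounts: pp0:2 pp1:4 pp2:1 pp3:1
P0: v0 -> pp3 = 142
P1: v0 -> pp2 = 115
P2: v0 -> pp0 = 24
P3: v0 -> pp0 = 24

Answer: 142 115 24 24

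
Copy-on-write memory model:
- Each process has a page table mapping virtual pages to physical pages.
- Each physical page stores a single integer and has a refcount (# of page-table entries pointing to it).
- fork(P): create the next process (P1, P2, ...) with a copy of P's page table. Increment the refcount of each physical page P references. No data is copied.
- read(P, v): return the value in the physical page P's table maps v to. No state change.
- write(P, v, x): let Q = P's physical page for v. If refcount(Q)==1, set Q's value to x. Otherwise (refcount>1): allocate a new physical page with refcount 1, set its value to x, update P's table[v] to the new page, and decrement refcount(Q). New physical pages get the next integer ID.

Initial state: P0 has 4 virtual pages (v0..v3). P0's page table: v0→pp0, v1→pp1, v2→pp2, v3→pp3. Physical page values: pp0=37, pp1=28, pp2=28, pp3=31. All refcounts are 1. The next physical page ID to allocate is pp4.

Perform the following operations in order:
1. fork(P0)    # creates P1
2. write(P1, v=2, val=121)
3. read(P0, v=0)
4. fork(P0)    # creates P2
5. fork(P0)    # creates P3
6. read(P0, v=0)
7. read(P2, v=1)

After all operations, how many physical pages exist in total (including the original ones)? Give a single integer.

Answer: 5

Derivation:
Op 1: fork(P0) -> P1. 4 ppages; refcounts: pp0:2 pp1:2 pp2:2 pp3:2
Op 2: write(P1, v2, 121). refcount(pp2)=2>1 -> COPY to pp4. 5 ppages; refcounts: pp0:2 pp1:2 pp2:1 pp3:2 pp4:1
Op 3: read(P0, v0) -> 37. No state change.
Op 4: fork(P0) -> P2. 5 ppages; refcounts: pp0:3 pp1:3 pp2:2 pp3:3 pp4:1
Op 5: fork(P0) -> P3. 5 ppages; refcounts: pp0:4 pp1:4 pp2:3 pp3:4 pp4:1
Op 6: read(P0, v0) -> 37. No state change.
Op 7: read(P2, v1) -> 28. No state change.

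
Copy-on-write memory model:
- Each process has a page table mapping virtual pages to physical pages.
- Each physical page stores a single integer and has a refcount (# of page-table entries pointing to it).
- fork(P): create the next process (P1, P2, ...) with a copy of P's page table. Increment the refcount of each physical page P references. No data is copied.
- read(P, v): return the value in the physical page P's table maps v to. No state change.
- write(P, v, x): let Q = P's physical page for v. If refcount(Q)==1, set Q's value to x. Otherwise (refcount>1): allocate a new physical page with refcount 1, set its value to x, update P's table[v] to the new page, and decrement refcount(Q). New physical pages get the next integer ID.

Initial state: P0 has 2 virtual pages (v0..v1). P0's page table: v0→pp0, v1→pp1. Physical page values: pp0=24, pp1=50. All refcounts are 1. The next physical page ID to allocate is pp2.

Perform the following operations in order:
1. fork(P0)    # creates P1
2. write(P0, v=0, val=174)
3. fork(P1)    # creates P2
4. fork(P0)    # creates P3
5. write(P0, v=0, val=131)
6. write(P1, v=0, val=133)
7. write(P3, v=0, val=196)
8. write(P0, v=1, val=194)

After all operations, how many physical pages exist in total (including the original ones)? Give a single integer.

Op 1: fork(P0) -> P1. 2 ppages; refcounts: pp0:2 pp1:2
Op 2: write(P0, v0, 174). refcount(pp0)=2>1 -> COPY to pp2. 3 ppages; refcounts: pp0:1 pp1:2 pp2:1
Op 3: fork(P1) -> P2. 3 ppages; refcounts: pp0:2 pp1:3 pp2:1
Op 4: fork(P0) -> P3. 3 ppages; refcounts: pp0:2 pp1:4 pp2:2
Op 5: write(P0, v0, 131). refcount(pp2)=2>1 -> COPY to pp3. 4 ppages; refcounts: pp0:2 pp1:4 pp2:1 pp3:1
Op 6: write(P1, v0, 133). refcount(pp0)=2>1 -> COPY to pp4. 5 ppages; refcounts: pp0:1 pp1:4 pp2:1 pp3:1 pp4:1
Op 7: write(P3, v0, 196). refcount(pp2)=1 -> write in place. 5 ppages; refcounts: pp0:1 pp1:4 pp2:1 pp3:1 pp4:1
Op 8: write(P0, v1, 194). refcount(pp1)=4>1 -> COPY to pp5. 6 ppages; refcounts: pp0:1 pp1:3 pp2:1 pp3:1 pp4:1 pp5:1

Answer: 6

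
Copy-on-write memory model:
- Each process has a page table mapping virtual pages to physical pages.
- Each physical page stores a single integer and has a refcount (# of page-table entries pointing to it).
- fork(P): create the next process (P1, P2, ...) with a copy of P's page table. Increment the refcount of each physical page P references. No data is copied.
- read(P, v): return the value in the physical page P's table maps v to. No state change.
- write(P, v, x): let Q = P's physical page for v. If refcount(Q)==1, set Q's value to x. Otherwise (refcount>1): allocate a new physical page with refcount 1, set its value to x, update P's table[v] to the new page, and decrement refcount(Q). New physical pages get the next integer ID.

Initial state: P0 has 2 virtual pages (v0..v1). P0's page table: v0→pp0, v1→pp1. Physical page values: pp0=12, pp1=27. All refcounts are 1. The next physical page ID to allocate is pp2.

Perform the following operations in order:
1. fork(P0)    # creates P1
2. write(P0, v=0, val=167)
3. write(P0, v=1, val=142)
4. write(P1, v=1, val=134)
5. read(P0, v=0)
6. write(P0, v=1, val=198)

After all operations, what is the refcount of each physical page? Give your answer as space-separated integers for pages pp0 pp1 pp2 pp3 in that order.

Answer: 1 1 1 1

Derivation:
Op 1: fork(P0) -> P1. 2 ppages; refcounts: pp0:2 pp1:2
Op 2: write(P0, v0, 167). refcount(pp0)=2>1 -> COPY to pp2. 3 ppages; refcounts: pp0:1 pp1:2 pp2:1
Op 3: write(P0, v1, 142). refcount(pp1)=2>1 -> COPY to pp3. 4 ppages; refcounts: pp0:1 pp1:1 pp2:1 pp3:1
Op 4: write(P1, v1, 134). refcount(pp1)=1 -> write in place. 4 ppages; refcounts: pp0:1 pp1:1 pp2:1 pp3:1
Op 5: read(P0, v0) -> 167. No state change.
Op 6: write(P0, v1, 198). refcount(pp3)=1 -> write in place. 4 ppages; refcounts: pp0:1 pp1:1 pp2:1 pp3:1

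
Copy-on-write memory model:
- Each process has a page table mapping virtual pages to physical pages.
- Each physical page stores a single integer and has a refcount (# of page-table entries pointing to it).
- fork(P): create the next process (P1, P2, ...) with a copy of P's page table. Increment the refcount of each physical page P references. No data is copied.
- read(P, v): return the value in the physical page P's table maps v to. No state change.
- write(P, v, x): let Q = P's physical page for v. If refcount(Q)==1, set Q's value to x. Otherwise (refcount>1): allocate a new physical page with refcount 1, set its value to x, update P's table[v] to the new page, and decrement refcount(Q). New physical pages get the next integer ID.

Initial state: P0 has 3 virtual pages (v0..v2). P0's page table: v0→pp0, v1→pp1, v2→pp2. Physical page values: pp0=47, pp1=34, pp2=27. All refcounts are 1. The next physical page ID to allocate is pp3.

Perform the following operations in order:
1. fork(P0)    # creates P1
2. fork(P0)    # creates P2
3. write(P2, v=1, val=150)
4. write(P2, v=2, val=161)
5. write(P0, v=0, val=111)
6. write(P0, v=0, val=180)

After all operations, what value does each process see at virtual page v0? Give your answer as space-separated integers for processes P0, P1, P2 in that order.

Answer: 180 47 47

Derivation:
Op 1: fork(P0) -> P1. 3 ppages; refcounts: pp0:2 pp1:2 pp2:2
Op 2: fork(P0) -> P2. 3 ppages; refcounts: pp0:3 pp1:3 pp2:3
Op 3: write(P2, v1, 150). refcount(pp1)=3>1 -> COPY to pp3. 4 ppages; refcounts: pp0:3 pp1:2 pp2:3 pp3:1
Op 4: write(P2, v2, 161). refcount(pp2)=3>1 -> COPY to pp4. 5 ppages; refcounts: pp0:3 pp1:2 pp2:2 pp3:1 pp4:1
Op 5: write(P0, v0, 111). refcount(pp0)=3>1 -> COPY to pp5. 6 ppages; refcounts: pp0:2 pp1:2 pp2:2 pp3:1 pp4:1 pp5:1
Op 6: write(P0, v0, 180). refcount(pp5)=1 -> write in place. 6 ppages; refcounts: pp0:2 pp1:2 pp2:2 pp3:1 pp4:1 pp5:1
P0: v0 -> pp5 = 180
P1: v0 -> pp0 = 47
P2: v0 -> pp0 = 47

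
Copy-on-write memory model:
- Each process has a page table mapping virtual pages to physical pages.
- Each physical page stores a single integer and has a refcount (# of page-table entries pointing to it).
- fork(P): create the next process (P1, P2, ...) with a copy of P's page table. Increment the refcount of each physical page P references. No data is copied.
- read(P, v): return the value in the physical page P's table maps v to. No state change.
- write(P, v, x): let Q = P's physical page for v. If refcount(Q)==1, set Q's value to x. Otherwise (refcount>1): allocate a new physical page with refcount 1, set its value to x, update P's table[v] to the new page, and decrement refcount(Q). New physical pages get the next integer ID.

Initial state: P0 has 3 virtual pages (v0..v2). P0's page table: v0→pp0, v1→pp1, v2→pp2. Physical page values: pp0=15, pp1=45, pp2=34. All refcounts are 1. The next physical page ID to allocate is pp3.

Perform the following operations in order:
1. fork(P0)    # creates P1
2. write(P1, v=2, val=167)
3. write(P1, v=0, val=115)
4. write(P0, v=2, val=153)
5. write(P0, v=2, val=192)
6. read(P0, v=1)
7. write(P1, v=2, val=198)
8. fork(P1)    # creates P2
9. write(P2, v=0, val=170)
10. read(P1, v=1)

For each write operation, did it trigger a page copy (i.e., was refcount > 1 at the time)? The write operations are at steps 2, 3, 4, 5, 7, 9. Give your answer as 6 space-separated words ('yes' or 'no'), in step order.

Op 1: fork(P0) -> P1. 3 ppages; refcounts: pp0:2 pp1:2 pp2:2
Op 2: write(P1, v2, 167). refcount(pp2)=2>1 -> COPY to pp3. 4 ppages; refcounts: pp0:2 pp1:2 pp2:1 pp3:1
Op 3: write(P1, v0, 115). refcount(pp0)=2>1 -> COPY to pp4. 5 ppages; refcounts: pp0:1 pp1:2 pp2:1 pp3:1 pp4:1
Op 4: write(P0, v2, 153). refcount(pp2)=1 -> write in place. 5 ppages; refcounts: pp0:1 pp1:2 pp2:1 pp3:1 pp4:1
Op 5: write(P0, v2, 192). refcount(pp2)=1 -> write in place. 5 ppages; refcounts: pp0:1 pp1:2 pp2:1 pp3:1 pp4:1
Op 6: read(P0, v1) -> 45. No state change.
Op 7: write(P1, v2, 198). refcount(pp3)=1 -> write in place. 5 ppages; refcounts: pp0:1 pp1:2 pp2:1 pp3:1 pp4:1
Op 8: fork(P1) -> P2. 5 ppages; refcounts: pp0:1 pp1:3 pp2:1 pp3:2 pp4:2
Op 9: write(P2, v0, 170). refcount(pp4)=2>1 -> COPY to pp5. 6 ppages; refcounts: pp0:1 pp1:3 pp2:1 pp3:2 pp4:1 pp5:1
Op 10: read(P1, v1) -> 45. No state change.

yes yes no no no yes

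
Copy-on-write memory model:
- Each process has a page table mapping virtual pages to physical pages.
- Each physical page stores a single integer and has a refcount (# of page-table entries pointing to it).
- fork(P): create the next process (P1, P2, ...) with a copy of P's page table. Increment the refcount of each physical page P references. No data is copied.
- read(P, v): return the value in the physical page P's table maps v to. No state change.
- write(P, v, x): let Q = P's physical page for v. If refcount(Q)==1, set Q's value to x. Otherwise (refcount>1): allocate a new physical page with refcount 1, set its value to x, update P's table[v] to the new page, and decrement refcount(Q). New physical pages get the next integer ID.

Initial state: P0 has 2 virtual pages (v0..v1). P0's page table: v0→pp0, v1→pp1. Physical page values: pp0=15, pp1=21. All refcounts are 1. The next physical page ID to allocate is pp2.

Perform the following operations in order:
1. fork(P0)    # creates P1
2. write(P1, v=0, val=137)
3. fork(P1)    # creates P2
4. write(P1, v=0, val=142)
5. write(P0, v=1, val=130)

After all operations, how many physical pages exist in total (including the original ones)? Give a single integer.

Answer: 5

Derivation:
Op 1: fork(P0) -> P1. 2 ppages; refcounts: pp0:2 pp1:2
Op 2: write(P1, v0, 137). refcount(pp0)=2>1 -> COPY to pp2. 3 ppages; refcounts: pp0:1 pp1:2 pp2:1
Op 3: fork(P1) -> P2. 3 ppages; refcounts: pp0:1 pp1:3 pp2:2
Op 4: write(P1, v0, 142). refcount(pp2)=2>1 -> COPY to pp3. 4 ppages; refcounts: pp0:1 pp1:3 pp2:1 pp3:1
Op 5: write(P0, v1, 130). refcount(pp1)=3>1 -> COPY to pp4. 5 ppages; refcounts: pp0:1 pp1:2 pp2:1 pp3:1 pp4:1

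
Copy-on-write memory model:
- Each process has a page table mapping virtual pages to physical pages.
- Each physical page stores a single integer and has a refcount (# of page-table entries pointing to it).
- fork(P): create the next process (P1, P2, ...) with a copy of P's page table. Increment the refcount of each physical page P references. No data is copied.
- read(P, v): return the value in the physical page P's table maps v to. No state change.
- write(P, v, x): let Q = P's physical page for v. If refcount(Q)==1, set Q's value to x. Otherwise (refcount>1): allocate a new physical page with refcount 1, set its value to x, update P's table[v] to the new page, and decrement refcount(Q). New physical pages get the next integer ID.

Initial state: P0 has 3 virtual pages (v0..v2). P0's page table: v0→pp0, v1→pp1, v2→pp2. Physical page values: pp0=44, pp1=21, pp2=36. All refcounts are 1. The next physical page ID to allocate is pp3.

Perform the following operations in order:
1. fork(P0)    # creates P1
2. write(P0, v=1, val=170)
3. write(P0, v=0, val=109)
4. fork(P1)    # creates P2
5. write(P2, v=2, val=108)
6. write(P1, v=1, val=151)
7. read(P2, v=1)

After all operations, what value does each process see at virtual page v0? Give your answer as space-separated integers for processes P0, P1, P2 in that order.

Answer: 109 44 44

Derivation:
Op 1: fork(P0) -> P1. 3 ppages; refcounts: pp0:2 pp1:2 pp2:2
Op 2: write(P0, v1, 170). refcount(pp1)=2>1 -> COPY to pp3. 4 ppages; refcounts: pp0:2 pp1:1 pp2:2 pp3:1
Op 3: write(P0, v0, 109). refcount(pp0)=2>1 -> COPY to pp4. 5 ppages; refcounts: pp0:1 pp1:1 pp2:2 pp3:1 pp4:1
Op 4: fork(P1) -> P2. 5 ppages; refcounts: pp0:2 pp1:2 pp2:3 pp3:1 pp4:1
Op 5: write(P2, v2, 108). refcount(pp2)=3>1 -> COPY to pp5. 6 ppages; refcounts: pp0:2 pp1:2 pp2:2 pp3:1 pp4:1 pp5:1
Op 6: write(P1, v1, 151). refcount(pp1)=2>1 -> COPY to pp6. 7 ppages; refcounts: pp0:2 pp1:1 pp2:2 pp3:1 pp4:1 pp5:1 pp6:1
Op 7: read(P2, v1) -> 21. No state change.
P0: v0 -> pp4 = 109
P1: v0 -> pp0 = 44
P2: v0 -> pp0 = 44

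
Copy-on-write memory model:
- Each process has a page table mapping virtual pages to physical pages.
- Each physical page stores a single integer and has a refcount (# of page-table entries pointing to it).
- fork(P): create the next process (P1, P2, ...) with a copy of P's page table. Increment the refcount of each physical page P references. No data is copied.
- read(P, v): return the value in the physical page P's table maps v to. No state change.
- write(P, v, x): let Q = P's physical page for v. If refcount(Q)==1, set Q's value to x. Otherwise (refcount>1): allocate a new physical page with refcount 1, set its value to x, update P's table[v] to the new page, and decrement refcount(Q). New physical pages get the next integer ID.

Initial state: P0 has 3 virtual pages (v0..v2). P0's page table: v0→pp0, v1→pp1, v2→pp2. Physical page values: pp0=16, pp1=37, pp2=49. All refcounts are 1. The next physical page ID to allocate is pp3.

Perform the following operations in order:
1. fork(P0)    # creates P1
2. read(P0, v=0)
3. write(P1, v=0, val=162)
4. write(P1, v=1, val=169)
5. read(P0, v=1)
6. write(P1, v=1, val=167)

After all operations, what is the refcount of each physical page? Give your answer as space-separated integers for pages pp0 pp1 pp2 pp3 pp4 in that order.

Answer: 1 1 2 1 1

Derivation:
Op 1: fork(P0) -> P1. 3 ppages; refcounts: pp0:2 pp1:2 pp2:2
Op 2: read(P0, v0) -> 16. No state change.
Op 3: write(P1, v0, 162). refcount(pp0)=2>1 -> COPY to pp3. 4 ppages; refcounts: pp0:1 pp1:2 pp2:2 pp3:1
Op 4: write(P1, v1, 169). refcount(pp1)=2>1 -> COPY to pp4. 5 ppages; refcounts: pp0:1 pp1:1 pp2:2 pp3:1 pp4:1
Op 5: read(P0, v1) -> 37. No state change.
Op 6: write(P1, v1, 167). refcount(pp4)=1 -> write in place. 5 ppages; refcounts: pp0:1 pp1:1 pp2:2 pp3:1 pp4:1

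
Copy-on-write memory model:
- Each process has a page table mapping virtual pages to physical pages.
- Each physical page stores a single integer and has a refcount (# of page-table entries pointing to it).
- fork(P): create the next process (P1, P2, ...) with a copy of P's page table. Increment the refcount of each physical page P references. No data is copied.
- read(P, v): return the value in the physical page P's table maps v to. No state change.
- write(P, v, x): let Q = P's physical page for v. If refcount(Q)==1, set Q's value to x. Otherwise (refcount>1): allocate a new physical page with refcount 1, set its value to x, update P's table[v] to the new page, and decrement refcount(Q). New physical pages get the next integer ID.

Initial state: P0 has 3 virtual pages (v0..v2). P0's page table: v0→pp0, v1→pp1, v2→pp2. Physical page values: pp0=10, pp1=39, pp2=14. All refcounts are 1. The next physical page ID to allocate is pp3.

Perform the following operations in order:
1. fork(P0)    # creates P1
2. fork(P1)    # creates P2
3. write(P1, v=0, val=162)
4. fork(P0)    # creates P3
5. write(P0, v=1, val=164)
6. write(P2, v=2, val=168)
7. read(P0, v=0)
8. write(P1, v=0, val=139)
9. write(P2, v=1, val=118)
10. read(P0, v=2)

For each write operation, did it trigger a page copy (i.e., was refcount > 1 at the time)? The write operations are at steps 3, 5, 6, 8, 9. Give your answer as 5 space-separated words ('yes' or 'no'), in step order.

Op 1: fork(P0) -> P1. 3 ppages; refcounts: pp0:2 pp1:2 pp2:2
Op 2: fork(P1) -> P2. 3 ppages; refcounts: pp0:3 pp1:3 pp2:3
Op 3: write(P1, v0, 162). refcount(pp0)=3>1 -> COPY to pp3. 4 ppages; refcounts: pp0:2 pp1:3 pp2:3 pp3:1
Op 4: fork(P0) -> P3. 4 ppages; refcounts: pp0:3 pp1:4 pp2:4 pp3:1
Op 5: write(P0, v1, 164). refcount(pp1)=4>1 -> COPY to pp4. 5 ppages; refcounts: pp0:3 pp1:3 pp2:4 pp3:1 pp4:1
Op 6: write(P2, v2, 168). refcount(pp2)=4>1 -> COPY to pp5. 6 ppages; refcounts: pp0:3 pp1:3 pp2:3 pp3:1 pp4:1 pp5:1
Op 7: read(P0, v0) -> 10. No state change.
Op 8: write(P1, v0, 139). refcount(pp3)=1 -> write in place. 6 ppages; refcounts: pp0:3 pp1:3 pp2:3 pp3:1 pp4:1 pp5:1
Op 9: write(P2, v1, 118). refcount(pp1)=3>1 -> COPY to pp6. 7 ppages; refcounts: pp0:3 pp1:2 pp2:3 pp3:1 pp4:1 pp5:1 pp6:1
Op 10: read(P0, v2) -> 14. No state change.

yes yes yes no yes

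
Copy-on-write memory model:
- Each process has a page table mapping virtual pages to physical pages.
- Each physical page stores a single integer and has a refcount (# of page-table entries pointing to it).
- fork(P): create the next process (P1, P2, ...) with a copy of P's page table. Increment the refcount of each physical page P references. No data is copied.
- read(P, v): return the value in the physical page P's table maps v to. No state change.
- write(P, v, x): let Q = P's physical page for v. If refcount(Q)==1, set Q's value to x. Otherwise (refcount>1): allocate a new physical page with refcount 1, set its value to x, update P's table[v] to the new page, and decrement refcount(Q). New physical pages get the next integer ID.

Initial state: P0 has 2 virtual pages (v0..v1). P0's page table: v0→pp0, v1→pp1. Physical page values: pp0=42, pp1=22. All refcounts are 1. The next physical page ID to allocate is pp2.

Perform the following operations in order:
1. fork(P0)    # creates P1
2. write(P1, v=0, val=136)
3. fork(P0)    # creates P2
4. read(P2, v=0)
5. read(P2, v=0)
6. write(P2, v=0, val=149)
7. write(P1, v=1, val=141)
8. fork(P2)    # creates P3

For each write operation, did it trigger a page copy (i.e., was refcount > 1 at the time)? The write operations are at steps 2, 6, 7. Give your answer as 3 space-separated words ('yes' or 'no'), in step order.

Op 1: fork(P0) -> P1. 2 ppages; refcounts: pp0:2 pp1:2
Op 2: write(P1, v0, 136). refcount(pp0)=2>1 -> COPY to pp2. 3 ppages; refcounts: pp0:1 pp1:2 pp2:1
Op 3: fork(P0) -> P2. 3 ppages; refcounts: pp0:2 pp1:3 pp2:1
Op 4: read(P2, v0) -> 42. No state change.
Op 5: read(P2, v0) -> 42. No state change.
Op 6: write(P2, v0, 149). refcount(pp0)=2>1 -> COPY to pp3. 4 ppages; refcounts: pp0:1 pp1:3 pp2:1 pp3:1
Op 7: write(P1, v1, 141). refcount(pp1)=3>1 -> COPY to pp4. 5 ppages; refcounts: pp0:1 pp1:2 pp2:1 pp3:1 pp4:1
Op 8: fork(P2) -> P3. 5 ppages; refcounts: pp0:1 pp1:3 pp2:1 pp3:2 pp4:1

yes yes yes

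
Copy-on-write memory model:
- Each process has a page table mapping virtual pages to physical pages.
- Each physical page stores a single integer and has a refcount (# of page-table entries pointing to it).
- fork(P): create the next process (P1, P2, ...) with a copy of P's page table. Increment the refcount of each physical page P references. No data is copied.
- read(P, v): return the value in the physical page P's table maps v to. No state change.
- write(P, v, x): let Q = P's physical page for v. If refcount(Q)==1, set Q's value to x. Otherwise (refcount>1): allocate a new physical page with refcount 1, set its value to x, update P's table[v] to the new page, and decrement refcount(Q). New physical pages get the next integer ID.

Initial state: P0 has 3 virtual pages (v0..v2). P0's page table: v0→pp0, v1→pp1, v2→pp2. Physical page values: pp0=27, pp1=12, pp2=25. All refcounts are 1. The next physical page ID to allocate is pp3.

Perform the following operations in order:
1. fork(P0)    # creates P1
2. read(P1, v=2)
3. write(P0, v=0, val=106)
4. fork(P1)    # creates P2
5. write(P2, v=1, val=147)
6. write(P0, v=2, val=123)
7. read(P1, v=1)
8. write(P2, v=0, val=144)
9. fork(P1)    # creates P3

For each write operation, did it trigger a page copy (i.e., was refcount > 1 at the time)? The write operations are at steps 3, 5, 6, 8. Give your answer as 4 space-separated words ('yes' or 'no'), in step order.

Op 1: fork(P0) -> P1. 3 ppages; refcounts: pp0:2 pp1:2 pp2:2
Op 2: read(P1, v2) -> 25. No state change.
Op 3: write(P0, v0, 106). refcount(pp0)=2>1 -> COPY to pp3. 4 ppages; refcounts: pp0:1 pp1:2 pp2:2 pp3:1
Op 4: fork(P1) -> P2. 4 ppages; refcounts: pp0:2 pp1:3 pp2:3 pp3:1
Op 5: write(P2, v1, 147). refcount(pp1)=3>1 -> COPY to pp4. 5 ppages; refcounts: pp0:2 pp1:2 pp2:3 pp3:1 pp4:1
Op 6: write(P0, v2, 123). refcount(pp2)=3>1 -> COPY to pp5. 6 ppages; refcounts: pp0:2 pp1:2 pp2:2 pp3:1 pp4:1 pp5:1
Op 7: read(P1, v1) -> 12. No state change.
Op 8: write(P2, v0, 144). refcount(pp0)=2>1 -> COPY to pp6. 7 ppages; refcounts: pp0:1 pp1:2 pp2:2 pp3:1 pp4:1 pp5:1 pp6:1
Op 9: fork(P1) -> P3. 7 ppages; refcounts: pp0:2 pp1:3 pp2:3 pp3:1 pp4:1 pp5:1 pp6:1

yes yes yes yes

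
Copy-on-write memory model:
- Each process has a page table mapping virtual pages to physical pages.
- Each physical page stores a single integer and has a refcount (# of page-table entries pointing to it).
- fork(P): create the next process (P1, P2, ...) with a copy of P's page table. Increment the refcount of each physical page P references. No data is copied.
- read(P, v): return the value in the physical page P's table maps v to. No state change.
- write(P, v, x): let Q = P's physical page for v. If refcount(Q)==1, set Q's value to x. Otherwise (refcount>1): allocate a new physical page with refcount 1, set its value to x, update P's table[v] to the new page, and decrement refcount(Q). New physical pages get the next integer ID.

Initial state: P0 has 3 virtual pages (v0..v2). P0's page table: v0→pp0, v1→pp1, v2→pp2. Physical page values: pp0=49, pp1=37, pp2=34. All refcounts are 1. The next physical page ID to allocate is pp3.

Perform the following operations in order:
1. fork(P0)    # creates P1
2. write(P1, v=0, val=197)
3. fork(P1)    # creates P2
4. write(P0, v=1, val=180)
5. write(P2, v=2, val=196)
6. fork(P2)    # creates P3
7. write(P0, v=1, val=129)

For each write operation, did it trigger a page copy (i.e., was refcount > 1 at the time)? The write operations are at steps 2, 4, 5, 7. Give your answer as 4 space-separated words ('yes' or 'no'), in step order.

Op 1: fork(P0) -> P1. 3 ppages; refcounts: pp0:2 pp1:2 pp2:2
Op 2: write(P1, v0, 197). refcount(pp0)=2>1 -> COPY to pp3. 4 ppages; refcounts: pp0:1 pp1:2 pp2:2 pp3:1
Op 3: fork(P1) -> P2. 4 ppages; refcounts: pp0:1 pp1:3 pp2:3 pp3:2
Op 4: write(P0, v1, 180). refcount(pp1)=3>1 -> COPY to pp4. 5 ppages; refcounts: pp0:1 pp1:2 pp2:3 pp3:2 pp4:1
Op 5: write(P2, v2, 196). refcount(pp2)=3>1 -> COPY to pp5. 6 ppages; refcounts: pp0:1 pp1:2 pp2:2 pp3:2 pp4:1 pp5:1
Op 6: fork(P2) -> P3. 6 ppages; refcounts: pp0:1 pp1:3 pp2:2 pp3:3 pp4:1 pp5:2
Op 7: write(P0, v1, 129). refcount(pp4)=1 -> write in place. 6 ppages; refcounts: pp0:1 pp1:3 pp2:2 pp3:3 pp4:1 pp5:2

yes yes yes no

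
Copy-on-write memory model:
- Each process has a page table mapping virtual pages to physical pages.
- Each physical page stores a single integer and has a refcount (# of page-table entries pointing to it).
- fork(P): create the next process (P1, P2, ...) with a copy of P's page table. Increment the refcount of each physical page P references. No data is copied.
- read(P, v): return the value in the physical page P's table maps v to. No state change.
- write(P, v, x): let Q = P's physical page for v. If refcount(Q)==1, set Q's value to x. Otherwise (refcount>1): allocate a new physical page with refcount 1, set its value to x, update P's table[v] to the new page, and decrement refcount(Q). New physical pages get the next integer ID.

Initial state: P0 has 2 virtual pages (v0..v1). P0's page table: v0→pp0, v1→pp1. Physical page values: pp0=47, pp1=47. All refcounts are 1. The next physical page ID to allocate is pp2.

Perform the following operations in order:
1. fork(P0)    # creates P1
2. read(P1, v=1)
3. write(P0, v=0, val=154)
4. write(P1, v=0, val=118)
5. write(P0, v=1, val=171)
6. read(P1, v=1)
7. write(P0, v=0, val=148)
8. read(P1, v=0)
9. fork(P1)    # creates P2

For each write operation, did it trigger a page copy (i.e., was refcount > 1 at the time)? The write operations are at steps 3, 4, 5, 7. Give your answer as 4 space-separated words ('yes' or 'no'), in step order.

Op 1: fork(P0) -> P1. 2 ppages; refcounts: pp0:2 pp1:2
Op 2: read(P1, v1) -> 47. No state change.
Op 3: write(P0, v0, 154). refcount(pp0)=2>1 -> COPY to pp2. 3 ppages; refcounts: pp0:1 pp1:2 pp2:1
Op 4: write(P1, v0, 118). refcount(pp0)=1 -> write in place. 3 ppages; refcounts: pp0:1 pp1:2 pp2:1
Op 5: write(P0, v1, 171). refcount(pp1)=2>1 -> COPY to pp3. 4 ppages; refcounts: pp0:1 pp1:1 pp2:1 pp3:1
Op 6: read(P1, v1) -> 47. No state change.
Op 7: write(P0, v0, 148). refcount(pp2)=1 -> write in place. 4 ppages; refcounts: pp0:1 pp1:1 pp2:1 pp3:1
Op 8: read(P1, v0) -> 118. No state change.
Op 9: fork(P1) -> P2. 4 ppages; refcounts: pp0:2 pp1:2 pp2:1 pp3:1

yes no yes no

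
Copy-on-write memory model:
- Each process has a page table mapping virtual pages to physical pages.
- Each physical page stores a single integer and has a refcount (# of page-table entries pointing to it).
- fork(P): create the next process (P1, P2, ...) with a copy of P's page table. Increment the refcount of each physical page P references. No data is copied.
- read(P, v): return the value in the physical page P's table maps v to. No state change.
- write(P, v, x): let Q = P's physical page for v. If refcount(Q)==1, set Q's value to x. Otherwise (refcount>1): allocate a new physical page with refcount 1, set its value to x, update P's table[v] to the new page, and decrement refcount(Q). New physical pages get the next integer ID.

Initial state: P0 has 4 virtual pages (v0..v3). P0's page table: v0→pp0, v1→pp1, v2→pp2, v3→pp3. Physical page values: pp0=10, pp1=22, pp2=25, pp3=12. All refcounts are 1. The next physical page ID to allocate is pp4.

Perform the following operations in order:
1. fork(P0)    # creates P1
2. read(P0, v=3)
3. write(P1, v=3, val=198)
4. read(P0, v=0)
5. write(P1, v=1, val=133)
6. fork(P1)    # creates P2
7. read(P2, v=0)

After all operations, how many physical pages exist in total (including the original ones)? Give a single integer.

Op 1: fork(P0) -> P1. 4 ppages; refcounts: pp0:2 pp1:2 pp2:2 pp3:2
Op 2: read(P0, v3) -> 12. No state change.
Op 3: write(P1, v3, 198). refcount(pp3)=2>1 -> COPY to pp4. 5 ppages; refcounts: pp0:2 pp1:2 pp2:2 pp3:1 pp4:1
Op 4: read(P0, v0) -> 10. No state change.
Op 5: write(P1, v1, 133). refcount(pp1)=2>1 -> COPY to pp5. 6 ppages; refcounts: pp0:2 pp1:1 pp2:2 pp3:1 pp4:1 pp5:1
Op 6: fork(P1) -> P2. 6 ppages; refcounts: pp0:3 pp1:1 pp2:3 pp3:1 pp4:2 pp5:2
Op 7: read(P2, v0) -> 10. No state change.

Answer: 6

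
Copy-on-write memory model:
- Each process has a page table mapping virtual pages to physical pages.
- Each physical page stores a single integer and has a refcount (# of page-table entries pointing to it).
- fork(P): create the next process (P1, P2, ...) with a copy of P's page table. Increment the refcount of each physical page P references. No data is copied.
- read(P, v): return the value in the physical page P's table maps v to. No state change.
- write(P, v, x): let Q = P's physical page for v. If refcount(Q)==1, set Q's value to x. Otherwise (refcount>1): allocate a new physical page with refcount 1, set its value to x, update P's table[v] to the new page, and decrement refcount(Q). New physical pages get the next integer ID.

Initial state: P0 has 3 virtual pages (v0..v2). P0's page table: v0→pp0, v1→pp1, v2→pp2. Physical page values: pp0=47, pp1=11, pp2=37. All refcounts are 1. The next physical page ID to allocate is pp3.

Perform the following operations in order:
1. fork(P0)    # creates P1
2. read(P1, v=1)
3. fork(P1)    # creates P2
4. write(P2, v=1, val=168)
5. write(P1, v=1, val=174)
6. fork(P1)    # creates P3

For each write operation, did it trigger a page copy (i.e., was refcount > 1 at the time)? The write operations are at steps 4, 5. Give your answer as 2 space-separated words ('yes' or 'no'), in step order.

Op 1: fork(P0) -> P1. 3 ppages; refcounts: pp0:2 pp1:2 pp2:2
Op 2: read(P1, v1) -> 11. No state change.
Op 3: fork(P1) -> P2. 3 ppages; refcounts: pp0:3 pp1:3 pp2:3
Op 4: write(P2, v1, 168). refcount(pp1)=3>1 -> COPY to pp3. 4 ppages; refcounts: pp0:3 pp1:2 pp2:3 pp3:1
Op 5: write(P1, v1, 174). refcount(pp1)=2>1 -> COPY to pp4. 5 ppages; refcounts: pp0:3 pp1:1 pp2:3 pp3:1 pp4:1
Op 6: fork(P1) -> P3. 5 ppages; refcounts: pp0:4 pp1:1 pp2:4 pp3:1 pp4:2

yes yes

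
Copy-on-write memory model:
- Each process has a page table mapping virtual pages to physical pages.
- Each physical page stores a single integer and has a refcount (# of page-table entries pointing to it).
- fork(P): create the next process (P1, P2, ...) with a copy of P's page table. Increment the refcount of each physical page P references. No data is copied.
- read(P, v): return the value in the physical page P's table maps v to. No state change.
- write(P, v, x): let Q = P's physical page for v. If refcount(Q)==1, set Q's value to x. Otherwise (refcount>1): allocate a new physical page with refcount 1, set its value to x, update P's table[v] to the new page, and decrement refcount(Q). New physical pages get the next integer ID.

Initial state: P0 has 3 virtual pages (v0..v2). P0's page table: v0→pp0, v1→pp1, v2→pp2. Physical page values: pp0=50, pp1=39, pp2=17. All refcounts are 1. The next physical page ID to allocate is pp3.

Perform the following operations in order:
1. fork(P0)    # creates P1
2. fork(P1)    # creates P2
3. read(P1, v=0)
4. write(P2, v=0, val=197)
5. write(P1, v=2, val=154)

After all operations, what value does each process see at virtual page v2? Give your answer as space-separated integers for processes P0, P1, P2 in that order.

Answer: 17 154 17

Derivation:
Op 1: fork(P0) -> P1. 3 ppages; refcounts: pp0:2 pp1:2 pp2:2
Op 2: fork(P1) -> P2. 3 ppages; refcounts: pp0:3 pp1:3 pp2:3
Op 3: read(P1, v0) -> 50. No state change.
Op 4: write(P2, v0, 197). refcount(pp0)=3>1 -> COPY to pp3. 4 ppages; refcounts: pp0:2 pp1:3 pp2:3 pp3:1
Op 5: write(P1, v2, 154). refcount(pp2)=3>1 -> COPY to pp4. 5 ppages; refcounts: pp0:2 pp1:3 pp2:2 pp3:1 pp4:1
P0: v2 -> pp2 = 17
P1: v2 -> pp4 = 154
P2: v2 -> pp2 = 17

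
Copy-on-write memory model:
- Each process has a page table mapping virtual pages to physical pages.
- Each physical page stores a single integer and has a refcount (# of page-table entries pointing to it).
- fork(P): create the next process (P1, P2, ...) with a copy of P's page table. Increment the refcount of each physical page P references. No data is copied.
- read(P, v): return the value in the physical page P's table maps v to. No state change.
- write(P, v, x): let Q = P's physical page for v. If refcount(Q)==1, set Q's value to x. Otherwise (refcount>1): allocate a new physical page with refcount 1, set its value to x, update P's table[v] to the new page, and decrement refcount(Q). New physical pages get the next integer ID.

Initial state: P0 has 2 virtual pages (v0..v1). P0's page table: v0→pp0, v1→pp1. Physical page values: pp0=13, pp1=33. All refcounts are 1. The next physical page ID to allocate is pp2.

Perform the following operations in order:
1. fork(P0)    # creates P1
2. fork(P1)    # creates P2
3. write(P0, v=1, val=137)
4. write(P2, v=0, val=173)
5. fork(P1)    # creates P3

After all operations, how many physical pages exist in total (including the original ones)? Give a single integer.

Answer: 4

Derivation:
Op 1: fork(P0) -> P1. 2 ppages; refcounts: pp0:2 pp1:2
Op 2: fork(P1) -> P2. 2 ppages; refcounts: pp0:3 pp1:3
Op 3: write(P0, v1, 137). refcount(pp1)=3>1 -> COPY to pp2. 3 ppages; refcounts: pp0:3 pp1:2 pp2:1
Op 4: write(P2, v0, 173). refcount(pp0)=3>1 -> COPY to pp3. 4 ppages; refcounts: pp0:2 pp1:2 pp2:1 pp3:1
Op 5: fork(P1) -> P3. 4 ppages; refcounts: pp0:3 pp1:3 pp2:1 pp3:1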